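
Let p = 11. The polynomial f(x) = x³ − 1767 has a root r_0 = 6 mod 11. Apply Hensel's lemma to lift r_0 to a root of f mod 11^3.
r_2 = 259 (mod 1331)

Hensel: r_{i+1} = r_i − f(r_i)/f′(r_i) mod 11^{i+2}, where f′(x) = 3x². Iterate:
  r_0 = 6 (mod 11)
  r_1 = 17 (mod 121)
  r_2 = 259 (mod 1331)
Final: r = 259 with f(r) ≡ 0 mod 11^3.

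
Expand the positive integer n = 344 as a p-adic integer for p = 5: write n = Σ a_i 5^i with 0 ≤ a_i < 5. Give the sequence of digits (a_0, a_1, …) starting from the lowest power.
(a_0, a_1, …) = (4, 3, 3, 2)

Repeated division by 5 gives the digits low-to-high: 344 = 4 + 3·5^1 + 3·5^2 + 2·5^3. Digit sequence: (4, 3, 3, 2).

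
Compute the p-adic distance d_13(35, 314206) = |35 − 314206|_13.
d_13(35, 314206) = 1/28561

Step 1 — x − y = 35 − 314206 = -314171. Step 2 — v_13(-314171) = 4 (factor: -314171 = −(13^4 · 11); the sign does not affect v_p). Step 3 — |x − y|_13 = 13^{-4} = 1/28561.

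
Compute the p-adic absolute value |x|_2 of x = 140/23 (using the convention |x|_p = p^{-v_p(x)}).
|140/23|_2 = 1/4

Step 1 — compute v_2(x) by factoring powers of 2 out of the numerator and denominator: v_2(140/23) = 2. Step 2 — apply |x|_p = p^{-v_p(x)} = 2^{-2} = 1/4.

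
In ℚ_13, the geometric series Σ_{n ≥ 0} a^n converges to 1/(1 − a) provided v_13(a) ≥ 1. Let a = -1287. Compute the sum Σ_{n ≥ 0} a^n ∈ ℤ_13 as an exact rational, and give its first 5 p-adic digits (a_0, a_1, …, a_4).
Σ a^n = 1/(1 − a) = 1/1288;  first 5 digits = (1, 5, 4, 7, 1)

v_13(a) = 1 ≥ 1, so the series converges in ℤ_13 to 1/(1 − a) = 1/(1 − (-1287)) = 1/1288. Expand this rational in ℤ_13: compute digits iteratively via d_i = x_i mod 13, x_{i+1} = (x_i − d_i)/13. The first 5 digits are (1, 5, 4, 7, 1).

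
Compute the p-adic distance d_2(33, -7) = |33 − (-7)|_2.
d_2(33, -7) = 1/8

Step 1 — x − y = 33 − (-7) = 40. Step 2 — v_2(40) = 3 (factor: 40 = (2^3 · 5); the sign does not affect v_p). Step 3 — |x − y|_2 = 2^{-3} = 1/8.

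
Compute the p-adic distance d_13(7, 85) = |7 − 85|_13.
d_13(7, 85) = 1/13

Step 1 — x − y = 7 − 85 = -78. Step 2 — v_13(-78) = 1 (factor: -78 = −(13^1 · 6); the sign does not affect v_p). Step 3 — |x − y|_13 = 13^{-1} = 1/13.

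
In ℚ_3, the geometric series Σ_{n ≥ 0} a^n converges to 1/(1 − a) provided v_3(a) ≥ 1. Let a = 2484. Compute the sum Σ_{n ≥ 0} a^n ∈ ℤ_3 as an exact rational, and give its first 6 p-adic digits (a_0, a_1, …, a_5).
Σ a^n = 1/(1 − a) = -1/2483;  first 6 digits = (1, 0, 0, 2, 0, 1)

v_3(a) = 3 ≥ 1, so the series converges in ℤ_3 to 1/(1 − a) = 1/(1 − 2484) = -1/2483. Expand this rational in ℤ_3: compute digits iteratively via d_i = x_i mod 3, x_{i+1} = (x_i − d_i)/3. The first 6 digits are (1, 0, 0, 2, 0, 1).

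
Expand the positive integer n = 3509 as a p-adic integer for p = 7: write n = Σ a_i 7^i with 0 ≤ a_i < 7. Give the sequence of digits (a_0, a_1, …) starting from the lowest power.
(a_0, a_1, …) = (2, 4, 1, 3, 1)

Repeated division by 7 gives the digits low-to-high: 3509 = 2 + 4·7^1 + 1·7^2 + 3·7^3 + 1·7^4. Digit sequence: (2, 4, 1, 3, 1).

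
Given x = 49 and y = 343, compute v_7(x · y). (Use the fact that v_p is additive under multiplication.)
v_7(16807) = 5

v_p(x) = 2 (factor: 49 = 7^2 · 1); v_p(y) = 3 (factor: 343 = 7^3 · 1). Additivity: v_p(xy) = v_p(x) + v_p(y) = 2 + 3 = 5. (Direct check: xy = 16807 = 7^5 · (1).)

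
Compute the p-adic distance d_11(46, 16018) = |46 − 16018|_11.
d_11(46, 16018) = 1/1331

Step 1 — x − y = 46 − 16018 = -15972. Step 2 — v_11(-15972) = 3 (factor: -15972 = −(11^3 · 12); the sign does not affect v_p). Step 3 — |x − y|_11 = 11^{-3} = 1/1331.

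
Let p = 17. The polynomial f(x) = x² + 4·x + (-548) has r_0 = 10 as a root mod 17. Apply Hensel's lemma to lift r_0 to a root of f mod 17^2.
r_1 = 27 (mod 289)

Hensel: r_{i+1} = r_i − f(r_i)·(f′(r_i))^{-1} mod 17^{i+2}, f′(x) = 2x + 4. Iterate:
  r_0 = 10 (mod 17)
  r_1 = 27 (mod 289)
Final: r = 27 satisfies f(r) ≡ 0 mod 17^2.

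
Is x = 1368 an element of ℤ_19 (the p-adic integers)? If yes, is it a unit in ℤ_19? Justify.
x ∈ ℤ_19 but not a unit; v_19(x) = 1 > 0

ℤ_19 = {x ∈ ℚ_19 : v_19(x) ≥ 0} and ℤ_19^× = {x ∈ ℤ_19 : v_19(x) = 0}. Here v_19(1368) = v_19(num) − v_19(den) = 1; compare against these criteria.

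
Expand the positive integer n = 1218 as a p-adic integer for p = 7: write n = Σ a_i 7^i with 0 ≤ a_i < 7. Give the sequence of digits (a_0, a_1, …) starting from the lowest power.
(a_0, a_1, …) = (0, 6, 3, 3)

Repeated division by 7 gives the digits low-to-high: 1218 = 6·7^1 + 3·7^2 + 3·7^3. Digit sequence: (0, 6, 3, 3).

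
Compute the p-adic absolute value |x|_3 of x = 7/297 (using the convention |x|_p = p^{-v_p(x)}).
|7/297|_3 = 27

Step 1 — compute v_3(x) by factoring powers of 3 out of the numerator and denominator: v_3(7/297) = -3. Step 2 — apply |x|_p = p^{-v_p(x)} = 3^{3} = 27.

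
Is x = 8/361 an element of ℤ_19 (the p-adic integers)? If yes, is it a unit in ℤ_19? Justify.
x ∉ ℤ_19 (v_19(x) = -2 < 0)

ℤ_19 = {x ∈ ℚ_19 : v_19(x) ≥ 0} and ℤ_19^× = {x ∈ ℤ_19 : v_19(x) = 0}. Here v_19(8/361) = v_19(num) − v_19(den) = -2; compare against these criteria.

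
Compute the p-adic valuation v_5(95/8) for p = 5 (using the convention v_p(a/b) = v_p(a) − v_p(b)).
v_5(95/8) = 1

Factor powers of 5 from the numerator and denominator of the reduced fraction: 95 = 5^1 · 19 and 8 = 5^0 · 8. Apply v_p(a/b) = v_p(a) − v_p(b): v_5(95/8) = 1 − 0 = 1.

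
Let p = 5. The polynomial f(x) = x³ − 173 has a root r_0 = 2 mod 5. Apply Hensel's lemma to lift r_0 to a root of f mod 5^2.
r_1 = 22 (mod 25)

Hensel: r_{i+1} = r_i − f(r_i)/f′(r_i) mod 5^{i+2}, where f′(x) = 3x². Iterate:
  r_0 = 2 (mod 5)
  r_1 = 22 (mod 25)
Final: r = 22 with f(r) ≡ 0 mod 5^2.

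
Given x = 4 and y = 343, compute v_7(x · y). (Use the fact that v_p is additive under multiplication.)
v_7(1372) = 3

v_p(x) = 0 (factor: 4 = 7^0 · 4); v_p(y) = 3 (factor: 343 = 7^3 · 1). Additivity: v_p(xy) = v_p(x) + v_p(y) = 0 + 3 = 3. (Direct check: xy = 1372 = 7^3 · (4).)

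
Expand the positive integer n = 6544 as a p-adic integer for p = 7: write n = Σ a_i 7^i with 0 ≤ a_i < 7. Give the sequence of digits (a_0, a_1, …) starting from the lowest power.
(a_0, a_1, …) = (6, 3, 0, 5, 2)

Repeated division by 7 gives the digits low-to-high: 6544 = 6 + 3·7^1 + 5·7^3 + 2·7^4. Digit sequence: (6, 3, 0, 5, 2).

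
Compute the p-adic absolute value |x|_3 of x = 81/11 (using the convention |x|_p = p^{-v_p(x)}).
|81/11|_3 = 1/81

Step 1 — compute v_3(x) by factoring powers of 3 out of the numerator and denominator: v_3(81/11) = 4. Step 2 — apply |x|_p = p^{-v_p(x)} = 3^{-4} = 1/81.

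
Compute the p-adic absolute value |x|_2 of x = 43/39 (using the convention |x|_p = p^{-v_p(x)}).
|43/39|_2 = 1

Step 1 — compute v_2(x) by factoring powers of 2 out of the numerator and denominator: v_2(43/39) = 0. Step 2 — apply |x|_p = p^{-v_p(x)} = 2^{0} = 1.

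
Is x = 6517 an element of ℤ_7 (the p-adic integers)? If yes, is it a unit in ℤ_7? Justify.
x ∈ ℤ_7 but not a unit; v_7(x) = 3 > 0

ℤ_7 = {x ∈ ℚ_7 : v_7(x) ≥ 0} and ℤ_7^× = {x ∈ ℤ_7 : v_7(x) = 0}. Here v_7(6517) = v_7(num) − v_7(den) = 3; compare against these criteria.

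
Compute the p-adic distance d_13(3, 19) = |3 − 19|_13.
d_13(3, 19) = 1

Step 1 — x − y = 3 − 19 = -16. Step 2 — v_13(-16) = 0 (factor: -16 = −(13^0 · 16); the sign does not affect v_p). Step 3 — |x − y|_13 = 13^{0} = 1.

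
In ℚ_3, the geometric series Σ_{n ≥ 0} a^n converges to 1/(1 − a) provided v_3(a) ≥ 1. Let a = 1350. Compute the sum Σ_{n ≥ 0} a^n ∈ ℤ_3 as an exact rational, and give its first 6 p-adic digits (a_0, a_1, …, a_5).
Σ a^n = 1/(1 − a) = -1/1349;  first 6 digits = (1, 0, 0, 2, 1, 2)

v_3(a) = 3 ≥ 1, so the series converges in ℤ_3 to 1/(1 − a) = 1/(1 − 1350) = -1/1349. Expand this rational in ℤ_3: compute digits iteratively via d_i = x_i mod 3, x_{i+1} = (x_i − d_i)/3. The first 6 digits are (1, 0, 0, 2, 1, 2).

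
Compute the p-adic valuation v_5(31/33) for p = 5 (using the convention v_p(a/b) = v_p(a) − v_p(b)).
v_5(31/33) = 0

Factor powers of 5 from the numerator and denominator of the reduced fraction: 31 = 5^0 · 31 and 33 = 5^0 · 33. Apply v_p(a/b) = v_p(a) − v_p(b): v_5(31/33) = 0 − 0 = 0.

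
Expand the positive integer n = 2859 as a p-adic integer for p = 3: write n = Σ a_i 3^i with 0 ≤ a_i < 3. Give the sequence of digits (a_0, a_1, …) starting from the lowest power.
(a_0, a_1, …) = (0, 2, 2, 0, 2, 2, 0, 1)

Repeated division by 3 gives the digits low-to-high: 2859 = 2·3^1 + 2·3^2 + 2·3^4 + 2·3^5 + 1·3^7. Digit sequence: (0, 2, 2, 0, 2, 2, 0, 1).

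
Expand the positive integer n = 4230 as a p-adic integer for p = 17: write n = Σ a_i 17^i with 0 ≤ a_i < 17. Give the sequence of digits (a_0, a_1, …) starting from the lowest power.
(a_0, a_1, …) = (14, 10, 14)

Repeated division by 17 gives the digits low-to-high: 4230 = 14 + 10·17^1 + 14·17^2. Digit sequence: (14, 10, 14).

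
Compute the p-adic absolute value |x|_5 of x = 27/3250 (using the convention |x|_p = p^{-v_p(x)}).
|27/3250|_5 = 125

Step 1 — compute v_5(x) by factoring powers of 5 out of the numerator and denominator: v_5(27/3250) = -3. Step 2 — apply |x|_p = p^{-v_p(x)} = 5^{3} = 125.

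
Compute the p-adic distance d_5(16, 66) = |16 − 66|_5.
d_5(16, 66) = 1/25

Step 1 — x − y = 16 − 66 = -50. Step 2 — v_5(-50) = 2 (factor: -50 = −(5^2 · 2); the sign does not affect v_p). Step 3 — |x − y|_5 = 5^{-2} = 1/25.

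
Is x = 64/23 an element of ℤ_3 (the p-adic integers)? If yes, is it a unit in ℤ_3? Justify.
x ∈ ℤ_3^× (unit); v_3(x) = 0

ℤ_3 = {x ∈ ℚ_3 : v_3(x) ≥ 0} and ℤ_3^× = {x ∈ ℤ_3 : v_3(x) = 0}. Here v_3(64/23) = v_3(num) − v_3(den) = 0; compare against these criteria.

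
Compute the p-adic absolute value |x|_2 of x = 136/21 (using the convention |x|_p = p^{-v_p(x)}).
|136/21|_2 = 1/8

Step 1 — compute v_2(x) by factoring powers of 2 out of the numerator and denominator: v_2(136/21) = 3. Step 2 — apply |x|_p = p^{-v_p(x)} = 2^{-3} = 1/8.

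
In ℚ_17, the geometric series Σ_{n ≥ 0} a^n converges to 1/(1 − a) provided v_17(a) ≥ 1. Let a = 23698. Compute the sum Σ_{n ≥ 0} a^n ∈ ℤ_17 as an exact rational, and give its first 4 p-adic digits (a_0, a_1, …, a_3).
Σ a^n = 1/(1 − a) = -1/23697;  first 4 digits = (1, 0, 14, 4)

v_17(a) = 2 ≥ 1, so the series converges in ℤ_17 to 1/(1 − a) = 1/(1 − 23698) = -1/23697. Expand this rational in ℤ_17: compute digits iteratively via d_i = x_i mod 17, x_{i+1} = (x_i − d_i)/17. The first 4 digits are (1, 0, 14, 4).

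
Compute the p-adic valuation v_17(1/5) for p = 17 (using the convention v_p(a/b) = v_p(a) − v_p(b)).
v_17(1/5) = 0

Factor powers of 17 from the numerator and denominator of the reduced fraction: 1 = 17^0 · 1 and 5 = 17^0 · 5. Apply v_p(a/b) = v_p(a) − v_p(b): v_17(1/5) = 0 − 0 = 0.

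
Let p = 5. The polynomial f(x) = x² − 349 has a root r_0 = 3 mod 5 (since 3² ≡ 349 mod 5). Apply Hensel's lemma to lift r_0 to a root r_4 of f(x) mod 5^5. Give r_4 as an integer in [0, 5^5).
r_4 = 1043 (mod 3125)

Hensel's recurrence: r_{i+1} = r_i − f(r_i)·(f′(r_i))^{-1} mod 5^{i+2}, with f′(x) = 2x. Iterate:
  r_0 = 3 (mod 5)
  r_1 = 18 (mod 25)
  r_2 = 43 (mod 125)
  r_3 = 418 (mod 625)
  r_4 = 1043 (mod 3125)
Final: r_4 = 1043, and one checks f(r_4) ≡ 0 mod 5^5.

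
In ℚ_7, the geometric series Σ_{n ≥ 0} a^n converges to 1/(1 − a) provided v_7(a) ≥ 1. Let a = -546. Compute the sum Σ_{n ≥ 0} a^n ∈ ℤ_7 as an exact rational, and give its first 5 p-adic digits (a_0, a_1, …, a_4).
Σ a^n = 1/(1 − a) = 1/547;  first 5 digits = (1, 6, 3, 5, 0)

v_7(a) = 1 ≥ 1, so the series converges in ℤ_7 to 1/(1 − a) = 1/(1 − (-546)) = 1/547. Expand this rational in ℤ_7: compute digits iteratively via d_i = x_i mod 7, x_{i+1} = (x_i − d_i)/7. The first 5 digits are (1, 6, 3, 5, 0).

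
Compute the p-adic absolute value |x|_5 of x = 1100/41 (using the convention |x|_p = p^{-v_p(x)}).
|1100/41|_5 = 1/25

Step 1 — compute v_5(x) by factoring powers of 5 out of the numerator and denominator: v_5(1100/41) = 2. Step 2 — apply |x|_p = p^{-v_p(x)} = 5^{-2} = 1/25.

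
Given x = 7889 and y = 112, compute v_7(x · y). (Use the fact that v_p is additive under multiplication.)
v_7(883568) = 4

v_p(x) = 3 (factor: 7889 = 7^3 · 23); v_p(y) = 1 (factor: 112 = 7^1 · 16). Additivity: v_p(xy) = v_p(x) + v_p(y) = 3 + 1 = 4. (Direct check: xy = 883568 = 7^4 · (368).)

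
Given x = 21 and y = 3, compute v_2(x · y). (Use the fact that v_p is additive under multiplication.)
v_2(63) = 0

v_p(x) = 0 (factor: 21 = 2^0 · 21); v_p(y) = 0 (factor: 3 = 2^0 · 3). Additivity: v_p(xy) = v_p(x) + v_p(y) = 0 + 0 = 0. (Direct check: xy = 63 = 2^0 · (63).)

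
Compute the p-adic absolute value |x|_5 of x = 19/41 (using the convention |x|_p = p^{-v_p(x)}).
|19/41|_5 = 1

Step 1 — compute v_5(x) by factoring powers of 5 out of the numerator and denominator: v_5(19/41) = 0. Step 2 — apply |x|_p = p^{-v_p(x)} = 5^{0} = 1.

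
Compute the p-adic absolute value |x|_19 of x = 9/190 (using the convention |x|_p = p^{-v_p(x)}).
|9/190|_19 = 19

Step 1 — compute v_19(x) by factoring powers of 19 out of the numerator and denominator: v_19(9/190) = -1. Step 2 — apply |x|_p = p^{-v_p(x)} = 19^{1} = 19.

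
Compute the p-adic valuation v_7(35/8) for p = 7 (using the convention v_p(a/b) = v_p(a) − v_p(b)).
v_7(35/8) = 1

Factor powers of 7 from the numerator and denominator of the reduced fraction: 35 = 7^1 · 5 and 8 = 7^0 · 8. Apply v_p(a/b) = v_p(a) − v_p(b): v_7(35/8) = 1 − 0 = 1.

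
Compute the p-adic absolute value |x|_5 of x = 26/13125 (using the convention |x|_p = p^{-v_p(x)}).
|26/13125|_5 = 625

Step 1 — compute v_5(x) by factoring powers of 5 out of the numerator and denominator: v_5(26/13125) = -4. Step 2 — apply |x|_p = p^{-v_p(x)} = 5^{4} = 625.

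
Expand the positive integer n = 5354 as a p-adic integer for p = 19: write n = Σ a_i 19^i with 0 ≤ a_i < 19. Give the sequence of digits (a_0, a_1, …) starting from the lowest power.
(a_0, a_1, …) = (15, 15, 14)

Repeated division by 19 gives the digits low-to-high: 5354 = 15 + 15·19^1 + 14·19^2. Digit sequence: (15, 15, 14).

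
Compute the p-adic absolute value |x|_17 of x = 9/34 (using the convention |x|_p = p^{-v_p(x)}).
|9/34|_17 = 17

Step 1 — compute v_17(x) by factoring powers of 17 out of the numerator and denominator: v_17(9/34) = -1. Step 2 — apply |x|_p = p^{-v_p(x)} = 17^{1} = 17.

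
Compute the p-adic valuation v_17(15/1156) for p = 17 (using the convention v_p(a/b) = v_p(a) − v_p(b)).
v_17(15/1156) = -2

Factor powers of 17 from the numerator and denominator of the reduced fraction: 15 = 17^0 · 15 and 1156 = 17^2 · 4. Apply v_p(a/b) = v_p(a) − v_p(b): v_17(15/1156) = 0 − 2 = -2.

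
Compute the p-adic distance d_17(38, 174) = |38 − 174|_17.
d_17(38, 174) = 1/17

Step 1 — x − y = 38 − 174 = -136. Step 2 — v_17(-136) = 1 (factor: -136 = −(17^1 · 8); the sign does not affect v_p). Step 3 — |x − y|_17 = 17^{-1} = 1/17.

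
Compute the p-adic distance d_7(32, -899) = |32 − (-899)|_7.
d_7(32, -899) = 1/49

Step 1 — x − y = 32 − (-899) = 931. Step 2 — v_7(931) = 2 (factor: 931 = (7^2 · 19); the sign does not affect v_p). Step 3 — |x − y|_7 = 7^{-2} = 1/49.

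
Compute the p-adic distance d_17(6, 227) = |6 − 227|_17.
d_17(6, 227) = 1/17

Step 1 — x − y = 6 − 227 = -221. Step 2 — v_17(-221) = 1 (factor: -221 = −(17^1 · 13); the sign does not affect v_p). Step 3 — |x − y|_17 = 17^{-1} = 1/17.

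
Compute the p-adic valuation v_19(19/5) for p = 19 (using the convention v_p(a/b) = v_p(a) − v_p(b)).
v_19(19/5) = 1

Factor powers of 19 from the numerator and denominator of the reduced fraction: 19 = 19^1 · 1 and 5 = 19^0 · 5. Apply v_p(a/b) = v_p(a) − v_p(b): v_19(19/5) = 1 − 0 = 1.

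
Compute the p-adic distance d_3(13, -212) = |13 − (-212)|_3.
d_3(13, -212) = 1/9

Step 1 — x − y = 13 − (-212) = 225. Step 2 — v_3(225) = 2 (factor: 225 = (3^2 · 25); the sign does not affect v_p). Step 3 — |x − y|_3 = 3^{-2} = 1/9.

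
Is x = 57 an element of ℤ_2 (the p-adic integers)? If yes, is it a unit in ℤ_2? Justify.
x ∈ ℤ_2^× (unit); v_2(x) = 0

ℤ_2 = {x ∈ ℚ_2 : v_2(x) ≥ 0} and ℤ_2^× = {x ∈ ℤ_2 : v_2(x) = 0}. Here v_2(57) = v_2(num) − v_2(den) = 0; compare against these criteria.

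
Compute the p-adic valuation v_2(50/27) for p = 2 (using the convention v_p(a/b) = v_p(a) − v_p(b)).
v_2(50/27) = 1

Factor powers of 2 from the numerator and denominator of the reduced fraction: 50 = 2^1 · 25 and 27 = 2^0 · 27. Apply v_p(a/b) = v_p(a) − v_p(b): v_2(50/27) = 1 − 0 = 1.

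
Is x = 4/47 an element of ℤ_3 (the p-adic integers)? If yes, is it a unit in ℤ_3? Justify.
x ∈ ℤ_3^× (unit); v_3(x) = 0

ℤ_3 = {x ∈ ℚ_3 : v_3(x) ≥ 0} and ℤ_3^× = {x ∈ ℤ_3 : v_3(x) = 0}. Here v_3(4/47) = v_3(num) − v_3(den) = 0; compare against these criteria.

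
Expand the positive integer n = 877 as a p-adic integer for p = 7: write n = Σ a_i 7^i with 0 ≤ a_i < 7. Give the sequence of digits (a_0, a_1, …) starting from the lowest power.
(a_0, a_1, …) = (2, 6, 3, 2)

Repeated division by 7 gives the digits low-to-high: 877 = 2 + 6·7^1 + 3·7^2 + 2·7^3. Digit sequence: (2, 6, 3, 2).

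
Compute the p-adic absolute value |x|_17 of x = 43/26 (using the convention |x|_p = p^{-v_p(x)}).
|43/26|_17 = 1

Step 1 — compute v_17(x) by factoring powers of 17 out of the numerator and denominator: v_17(43/26) = 0. Step 2 — apply |x|_p = p^{-v_p(x)} = 17^{0} = 1.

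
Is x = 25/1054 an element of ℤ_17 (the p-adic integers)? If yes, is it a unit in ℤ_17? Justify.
x ∉ ℤ_17 (v_17(x) = -1 < 0)

ℤ_17 = {x ∈ ℚ_17 : v_17(x) ≥ 0} and ℤ_17^× = {x ∈ ℤ_17 : v_17(x) = 0}. Here v_17(25/1054) = v_17(num) − v_17(den) = -1; compare against these criteria.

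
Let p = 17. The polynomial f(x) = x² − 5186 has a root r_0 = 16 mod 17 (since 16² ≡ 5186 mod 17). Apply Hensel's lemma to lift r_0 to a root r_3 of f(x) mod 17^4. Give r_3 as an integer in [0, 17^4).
r_3 = 43502 (mod 83521)

Hensel's recurrence: r_{i+1} = r_i − f(r_i)·(f′(r_i))^{-1} mod 17^{i+2}, with f′(x) = 2x. Iterate:
  r_0 = 16 (mod 17)
  r_1 = 152 (mod 289)
  r_2 = 4198 (mod 4913)
  r_3 = 43502 (mod 83521)
Final: r_3 = 43502, and one checks f(r_3) ≡ 0 mod 17^4.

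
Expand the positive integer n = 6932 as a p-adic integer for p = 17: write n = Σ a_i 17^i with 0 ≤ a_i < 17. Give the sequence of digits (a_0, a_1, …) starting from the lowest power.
(a_0, a_1, …) = (13, 16, 6, 1)

Repeated division by 17 gives the digits low-to-high: 6932 = 13 + 16·17^1 + 6·17^2 + 1·17^3. Digit sequence: (13, 16, 6, 1).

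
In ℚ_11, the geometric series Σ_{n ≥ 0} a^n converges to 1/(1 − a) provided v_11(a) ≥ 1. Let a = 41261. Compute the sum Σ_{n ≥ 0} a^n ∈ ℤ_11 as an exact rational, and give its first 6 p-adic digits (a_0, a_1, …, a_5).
Σ a^n = 1/(1 − a) = -1/41260;  first 6 digits = (1, 0, 0, 9, 2, 0)

v_11(a) = 3 ≥ 1, so the series converges in ℤ_11 to 1/(1 − a) = 1/(1 − 41261) = -1/41260. Expand this rational in ℤ_11: compute digits iteratively via d_i = x_i mod 11, x_{i+1} = (x_i − d_i)/11. The first 6 digits are (1, 0, 0, 9, 2, 0).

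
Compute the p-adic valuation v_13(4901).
v_13(4901) = 2

v_13(n) is the largest exponent k such that 13^k divides n. Factor out: 4901 = 13^2 · 29. (Sign doesn't affect v_p.) So v_13(4901) = 2.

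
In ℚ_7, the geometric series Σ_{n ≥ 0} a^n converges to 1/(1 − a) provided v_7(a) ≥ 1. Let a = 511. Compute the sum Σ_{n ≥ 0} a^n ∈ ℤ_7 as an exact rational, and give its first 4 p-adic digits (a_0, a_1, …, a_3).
Σ a^n = 1/(1 − a) = -1/510;  first 4 digits = (1, 3, 5, 5)

v_7(a) = 1 ≥ 1, so the series converges in ℤ_7 to 1/(1 − a) = 1/(1 − 511) = -1/510. Expand this rational in ℤ_7: compute digits iteratively via d_i = x_i mod 7, x_{i+1} = (x_i − d_i)/7. The first 4 digits are (1, 3, 5, 5).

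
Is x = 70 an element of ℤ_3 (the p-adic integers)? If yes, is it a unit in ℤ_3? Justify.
x ∈ ℤ_3^× (unit); v_3(x) = 0

ℤ_3 = {x ∈ ℚ_3 : v_3(x) ≥ 0} and ℤ_3^× = {x ∈ ℤ_3 : v_3(x) = 0}. Here v_3(70) = v_3(num) − v_3(den) = 0; compare against these criteria.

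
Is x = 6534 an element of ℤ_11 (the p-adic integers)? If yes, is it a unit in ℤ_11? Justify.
x ∈ ℤ_11 but not a unit; v_11(x) = 2 > 0

ℤ_11 = {x ∈ ℚ_11 : v_11(x) ≥ 0} and ℤ_11^× = {x ∈ ℤ_11 : v_11(x) = 0}. Here v_11(6534) = v_11(num) − v_11(den) = 2; compare against these criteria.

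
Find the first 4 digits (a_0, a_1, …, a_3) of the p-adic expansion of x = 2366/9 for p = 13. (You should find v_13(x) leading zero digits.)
(a_0, …, a_3) = (0, 0, 3, 10)

v_13(2366/9) = 2, so a_0 = ... = a_1 = 0. Factor out: x = 13^2 · u with u = 14/9 a unit in ℤ_13. Expand u iteratively via a_{v+i} = u_i mod 13, u_{i+1} = (u_i − a_{v+i})/13:
  u_0 = 14/9;  a_2 = 3;  u_1 = (u_0 − 3)/13 = -1/9
  u_1 = -1/9;  a_3 = 10;  u_2 = (u_1 − 10)/13 = -7/9
Digits: (0, 0, 3, 10).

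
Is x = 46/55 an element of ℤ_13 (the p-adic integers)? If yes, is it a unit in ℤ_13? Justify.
x ∈ ℤ_13^× (unit); v_13(x) = 0

ℤ_13 = {x ∈ ℚ_13 : v_13(x) ≥ 0} and ℤ_13^× = {x ∈ ℤ_13 : v_13(x) = 0}. Here v_13(46/55) = v_13(num) − v_13(den) = 0; compare against these criteria.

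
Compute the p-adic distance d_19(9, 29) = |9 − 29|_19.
d_19(9, 29) = 1

Step 1 — x − y = 9 − 29 = -20. Step 2 — v_19(-20) = 0 (factor: -20 = −(19^0 · 20); the sign does not affect v_p). Step 3 — |x − y|_19 = 19^{0} = 1.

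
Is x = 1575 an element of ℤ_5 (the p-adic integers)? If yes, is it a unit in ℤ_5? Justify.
x ∈ ℤ_5 but not a unit; v_5(x) = 2 > 0

ℤ_5 = {x ∈ ℚ_5 : v_5(x) ≥ 0} and ℤ_5^× = {x ∈ ℤ_5 : v_5(x) = 0}. Here v_5(1575) = v_5(num) − v_5(den) = 2; compare against these criteria.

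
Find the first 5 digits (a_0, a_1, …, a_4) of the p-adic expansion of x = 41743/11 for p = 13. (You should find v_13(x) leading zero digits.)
(a_0, …, a_4) = (0, 0, 0, 10, 10)

v_13(41743/11) = 3, so a_0 = ... = a_2 = 0. Factor out: x = 13^3 · u with u = 19/11 a unit in ℤ_13. Expand u iteratively via a_{v+i} = u_i mod 13, u_{i+1} = (u_i − a_{v+i})/13:
  u_0 = 19/11;  a_3 = 10;  u_1 = (u_0 − 10)/13 = -7/11
  u_1 = -7/11;  a_4 = 10;  u_2 = (u_1 − 10)/13 = -9/11
Digits: (0, 0, 0, 10, 10).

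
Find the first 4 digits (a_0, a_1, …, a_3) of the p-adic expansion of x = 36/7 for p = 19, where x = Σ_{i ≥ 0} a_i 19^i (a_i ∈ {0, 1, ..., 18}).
(a_0, …, a_3) = (16, 13, 2, 8)

v_19(36/7) = 0 (numerator and denominator both coprime to 19), so x ∈ ℤ_19^×. Compute digits iteratively via a_i = x_i mod 19, x_{i+1} = (x_i − a_i)/19, with x_0 = x:
  x_0 = 36/7;  a_0 = 16;  x_1 = (x_0 − 16)/19 = -4/7
  x_1 = -4/7;  a_1 = 13;  x_2 = (x_1 − 13)/19 = -5/7
  x_2 = -5/7;  a_2 = 2;  x_3 = (x_2 − 2)/19 = -1/7
  x_3 = -1/7;  a_3 = 8;  x_4 = (x_3 − 8)/19 = -3/7
Digits: (16, 13, 2, 8).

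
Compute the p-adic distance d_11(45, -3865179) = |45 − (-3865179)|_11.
d_11(45, -3865179) = 1/161051

Step 1 — x − y = 45 − (-3865179) = 3865224. Step 2 — v_11(3865224) = 5 (factor: 3865224 = (11^5 · 24); the sign does not affect v_p). Step 3 — |x − y|_11 = 11^{-5} = 1/161051.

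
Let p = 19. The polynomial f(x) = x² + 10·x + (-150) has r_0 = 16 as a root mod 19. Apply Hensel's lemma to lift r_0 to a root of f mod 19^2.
r_1 = 130 (mod 361)

Hensel: r_{i+1} = r_i − f(r_i)·(f′(r_i))^{-1} mod 19^{i+2}, f′(x) = 2x + 10. Iterate:
  r_0 = 16 (mod 19)
  r_1 = 130 (mod 361)
Final: r = 130 satisfies f(r) ≡ 0 mod 19^2.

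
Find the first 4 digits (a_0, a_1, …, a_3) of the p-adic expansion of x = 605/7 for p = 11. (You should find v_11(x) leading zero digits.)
(a_0, …, a_3) = (0, 0, 7, 1)

v_11(605/7) = 2, so a_0 = ... = a_1 = 0. Factor out: x = 11^2 · u with u = 5/7 a unit in ℤ_11. Expand u iteratively via a_{v+i} = u_i mod 11, u_{i+1} = (u_i − a_{v+i})/11:
  u_0 = 5/7;  a_2 = 7;  u_1 = (u_0 − 7)/11 = -4/7
  u_1 = -4/7;  a_3 = 1;  u_2 = (u_1 − 1)/11 = -1/7
Digits: (0, 0, 7, 1).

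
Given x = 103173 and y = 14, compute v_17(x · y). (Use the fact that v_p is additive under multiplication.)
v_17(1444422) = 3

v_p(x) = 3 (factor: 103173 = 17^3 · 21); v_p(y) = 0 (factor: 14 = 17^0 · 14). Additivity: v_p(xy) = v_p(x) + v_p(y) = 3 + 0 = 3. (Direct check: xy = 1444422 = 17^3 · (294).)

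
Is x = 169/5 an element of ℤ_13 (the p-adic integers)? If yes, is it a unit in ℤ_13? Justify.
x ∈ ℤ_13 but not a unit; v_13(x) = 2 > 0

ℤ_13 = {x ∈ ℚ_13 : v_13(x) ≥ 0} and ℤ_13^× = {x ∈ ℤ_13 : v_13(x) = 0}. Here v_13(169/5) = v_13(num) − v_13(den) = 2; compare against these criteria.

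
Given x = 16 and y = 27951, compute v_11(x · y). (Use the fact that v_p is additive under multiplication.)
v_11(447216) = 3

v_p(x) = 0 (factor: 16 = 11^0 · 16); v_p(y) = 3 (factor: 27951 = 11^3 · 21). Additivity: v_p(xy) = v_p(x) + v_p(y) = 0 + 3 = 3. (Direct check: xy = 447216 = 11^3 · (336).)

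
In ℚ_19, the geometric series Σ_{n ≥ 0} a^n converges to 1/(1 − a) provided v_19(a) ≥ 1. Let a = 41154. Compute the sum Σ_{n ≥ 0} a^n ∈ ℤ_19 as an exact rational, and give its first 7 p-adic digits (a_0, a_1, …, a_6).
Σ a^n = 1/(1 − a) = -1/41153;  first 7 digits = (1, 0, 0, 6, 0, 0, 17)

v_19(a) = 3 ≥ 1, so the series converges in ℤ_19 to 1/(1 − a) = 1/(1 − 41154) = -1/41153. Expand this rational in ℤ_19: compute digits iteratively via d_i = x_i mod 19, x_{i+1} = (x_i − d_i)/19. The first 7 digits are (1, 0, 0, 6, 0, 0, 17).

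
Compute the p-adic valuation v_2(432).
v_2(432) = 4

v_2(n) is the largest exponent k such that 2^k divides n. Factor out: 432 = 2^4 · 27. (Sign doesn't affect v_p.) So v_2(432) = 4.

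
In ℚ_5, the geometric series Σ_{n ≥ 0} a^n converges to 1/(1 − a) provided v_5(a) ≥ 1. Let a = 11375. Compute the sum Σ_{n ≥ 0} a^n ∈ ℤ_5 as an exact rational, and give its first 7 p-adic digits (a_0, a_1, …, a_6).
Σ a^n = 1/(1 − a) = -1/11374;  first 7 digits = (1, 0, 0, 1, 3, 3, 1)

v_5(a) = 3 ≥ 1, so the series converges in ℤ_5 to 1/(1 − a) = 1/(1 − 11375) = -1/11374. Expand this rational in ℤ_5: compute digits iteratively via d_i = x_i mod 5, x_{i+1} = (x_i − d_i)/5. The first 7 digits are (1, 0, 0, 1, 3, 3, 1).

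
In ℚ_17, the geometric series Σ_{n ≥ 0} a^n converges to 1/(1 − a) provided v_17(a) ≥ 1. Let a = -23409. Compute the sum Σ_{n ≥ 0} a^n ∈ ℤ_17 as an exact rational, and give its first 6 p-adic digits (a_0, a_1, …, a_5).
Σ a^n = 1/(1 − a) = 1/23410;  first 6 digits = (1, 0, 4, 12, 15, 11)

v_17(a) = 2 ≥ 1, so the series converges in ℤ_17 to 1/(1 − a) = 1/(1 − (-23409)) = 1/23410. Expand this rational in ℤ_17: compute digits iteratively via d_i = x_i mod 17, x_{i+1} = (x_i − d_i)/17. The first 6 digits are (1, 0, 4, 12, 15, 11).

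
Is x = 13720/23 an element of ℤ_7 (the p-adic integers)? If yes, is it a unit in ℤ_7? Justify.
x ∈ ℤ_7 but not a unit; v_7(x) = 3 > 0

ℤ_7 = {x ∈ ℚ_7 : v_7(x) ≥ 0} and ℤ_7^× = {x ∈ ℤ_7 : v_7(x) = 0}. Here v_7(13720/23) = v_7(num) − v_7(den) = 3; compare against these criteria.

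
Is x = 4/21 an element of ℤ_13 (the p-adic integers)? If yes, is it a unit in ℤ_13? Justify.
x ∈ ℤ_13^× (unit); v_13(x) = 0

ℤ_13 = {x ∈ ℚ_13 : v_13(x) ≥ 0} and ℤ_13^× = {x ∈ ℤ_13 : v_13(x) = 0}. Here v_13(4/21) = v_13(num) − v_13(den) = 0; compare against these criteria.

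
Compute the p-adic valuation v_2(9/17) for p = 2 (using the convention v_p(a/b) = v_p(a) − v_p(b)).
v_2(9/17) = 0

Factor powers of 2 from the numerator and denominator of the reduced fraction: 9 = 2^0 · 9 and 17 = 2^0 · 17. Apply v_p(a/b) = v_p(a) − v_p(b): v_2(9/17) = 0 − 0 = 0.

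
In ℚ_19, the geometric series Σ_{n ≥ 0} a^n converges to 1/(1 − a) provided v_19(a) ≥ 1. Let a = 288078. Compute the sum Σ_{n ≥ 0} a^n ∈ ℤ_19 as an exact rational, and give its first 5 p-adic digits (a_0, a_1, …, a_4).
Σ a^n = 1/(1 − a) = -1/288077;  first 5 digits = (1, 0, 0, 4, 2)

v_19(a) = 3 ≥ 1, so the series converges in ℤ_19 to 1/(1 − a) = 1/(1 − 288078) = -1/288077. Expand this rational in ℤ_19: compute digits iteratively via d_i = x_i mod 19, x_{i+1} = (x_i − d_i)/19. The first 5 digits are (1, 0, 0, 4, 2).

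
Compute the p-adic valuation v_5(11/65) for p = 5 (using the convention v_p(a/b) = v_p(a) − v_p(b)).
v_5(11/65) = -1

Factor powers of 5 from the numerator and denominator of the reduced fraction: 11 = 5^0 · 11 and 65 = 5^1 · 13. Apply v_p(a/b) = v_p(a) − v_p(b): v_5(11/65) = 0 − 1 = -1.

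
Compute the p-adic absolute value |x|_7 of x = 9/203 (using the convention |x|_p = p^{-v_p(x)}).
|9/203|_7 = 7

Step 1 — compute v_7(x) by factoring powers of 7 out of the numerator and denominator: v_7(9/203) = -1. Step 2 — apply |x|_p = p^{-v_p(x)} = 7^{1} = 7.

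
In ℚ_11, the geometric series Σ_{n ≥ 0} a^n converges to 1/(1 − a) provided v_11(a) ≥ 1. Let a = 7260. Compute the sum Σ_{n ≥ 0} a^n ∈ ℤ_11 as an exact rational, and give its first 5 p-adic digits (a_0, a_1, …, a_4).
Σ a^n = 1/(1 − a) = -1/7259;  first 5 digits = (1, 0, 5, 5, 3)

v_11(a) = 2 ≥ 1, so the series converges in ℤ_11 to 1/(1 − a) = 1/(1 − 7260) = -1/7259. Expand this rational in ℤ_11: compute digits iteratively via d_i = x_i mod 11, x_{i+1} = (x_i − d_i)/11. The first 5 digits are (1, 0, 5, 5, 3).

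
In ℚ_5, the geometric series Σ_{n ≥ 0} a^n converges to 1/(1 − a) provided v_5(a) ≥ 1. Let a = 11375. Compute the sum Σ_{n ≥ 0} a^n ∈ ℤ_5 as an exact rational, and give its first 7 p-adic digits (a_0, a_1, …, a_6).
Σ a^n = 1/(1 − a) = -1/11374;  first 7 digits = (1, 0, 0, 1, 3, 3, 1)

v_5(a) = 3 ≥ 1, so the series converges in ℤ_5 to 1/(1 − a) = 1/(1 − 11375) = -1/11374. Expand this rational in ℤ_5: compute digits iteratively via d_i = x_i mod 5, x_{i+1} = (x_i − d_i)/5. The first 7 digits are (1, 0, 0, 1, 3, 3, 1).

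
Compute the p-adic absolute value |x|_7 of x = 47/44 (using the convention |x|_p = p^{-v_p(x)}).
|47/44|_7 = 1

Step 1 — compute v_7(x) by factoring powers of 7 out of the numerator and denominator: v_7(47/44) = 0. Step 2 — apply |x|_p = p^{-v_p(x)} = 7^{0} = 1.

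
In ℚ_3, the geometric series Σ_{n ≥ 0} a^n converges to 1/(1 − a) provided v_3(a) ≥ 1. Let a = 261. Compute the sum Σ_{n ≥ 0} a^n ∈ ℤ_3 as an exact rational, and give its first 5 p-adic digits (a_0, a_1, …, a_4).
Σ a^n = 1/(1 − a) = -1/260;  first 5 digits = (1, 0, 2, 0, 1)

v_3(a) = 2 ≥ 1, so the series converges in ℤ_3 to 1/(1 − a) = 1/(1 − 261) = -1/260. Expand this rational in ℤ_3: compute digits iteratively via d_i = x_i mod 3, x_{i+1} = (x_i − d_i)/3. The first 5 digits are (1, 0, 2, 0, 1).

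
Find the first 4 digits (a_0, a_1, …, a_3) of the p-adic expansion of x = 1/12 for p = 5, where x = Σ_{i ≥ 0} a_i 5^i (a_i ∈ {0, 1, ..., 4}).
(a_0, …, a_3) = (3, 4, 2, 4)

v_5(1/12) = 0 (numerator and denominator both coprime to 5), so x ∈ ℤ_5^×. Compute digits iteratively via a_i = x_i mod 5, x_{i+1} = (x_i − a_i)/5, with x_0 = x:
  x_0 = 1/12;  a_0 = 3;  x_1 = (x_0 − 3)/5 = -7/12
  x_1 = -7/12;  a_1 = 4;  x_2 = (x_1 − 4)/5 = -11/12
  x_2 = -11/12;  a_2 = 2;  x_3 = (x_2 − 2)/5 = -7/12
  x_3 = -7/12;  a_3 = 4;  x_4 = (x_3 − 4)/5 = -11/12
Digits: (3, 4, 2, 4).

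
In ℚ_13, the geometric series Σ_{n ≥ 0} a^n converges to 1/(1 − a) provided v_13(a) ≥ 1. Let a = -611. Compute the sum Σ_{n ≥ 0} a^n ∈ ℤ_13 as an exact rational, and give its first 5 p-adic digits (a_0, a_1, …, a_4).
Σ a^n = 1/(1 − a) = 1/612;  first 5 digits = (1, 5, 8, 8, 9)

v_13(a) = 1 ≥ 1, so the series converges in ℤ_13 to 1/(1 − a) = 1/(1 − (-611)) = 1/612. Expand this rational in ℤ_13: compute digits iteratively via d_i = x_i mod 13, x_{i+1} = (x_i − d_i)/13. The first 5 digits are (1, 5, 8, 8, 9).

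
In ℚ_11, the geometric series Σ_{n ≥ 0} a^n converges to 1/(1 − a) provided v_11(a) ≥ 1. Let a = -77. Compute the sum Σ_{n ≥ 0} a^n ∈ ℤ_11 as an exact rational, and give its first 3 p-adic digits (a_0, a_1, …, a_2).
Σ a^n = 1/(1 − a) = 1/78;  first 3 digits = (1, 4, 4)

v_11(a) = 1 ≥ 1, so the series converges in ℤ_11 to 1/(1 − a) = 1/(1 − (-77)) = 1/78. Expand this rational in ℤ_11: compute digits iteratively via d_i = x_i mod 11, x_{i+1} = (x_i − d_i)/11. The first 3 digits are (1, 4, 4).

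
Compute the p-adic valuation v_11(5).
v_11(5) = 0

v_11(n) is the largest exponent k such that 11^k divides n. Factor out: 5 = 11^0 · 5. (Sign doesn't affect v_p.) So v_11(5) = 0.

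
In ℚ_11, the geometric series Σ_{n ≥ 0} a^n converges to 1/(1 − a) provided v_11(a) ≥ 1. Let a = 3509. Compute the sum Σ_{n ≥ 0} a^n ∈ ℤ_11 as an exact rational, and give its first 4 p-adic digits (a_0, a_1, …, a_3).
Σ a^n = 1/(1 − a) = -1/3508;  first 4 digits = (1, 0, 7, 2)

v_11(a) = 2 ≥ 1, so the series converges in ℤ_11 to 1/(1 − a) = 1/(1 − 3509) = -1/3508. Expand this rational in ℤ_11: compute digits iteratively via d_i = x_i mod 11, x_{i+1} = (x_i − d_i)/11. The first 4 digits are (1, 0, 7, 2).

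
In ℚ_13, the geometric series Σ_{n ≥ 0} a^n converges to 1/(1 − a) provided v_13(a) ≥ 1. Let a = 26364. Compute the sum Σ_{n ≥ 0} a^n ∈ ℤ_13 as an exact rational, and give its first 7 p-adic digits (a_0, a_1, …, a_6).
Σ a^n = 1/(1 − a) = -1/26363;  first 7 digits = (1, 0, 0, 12, 0, 0, 1)

v_13(a) = 3 ≥ 1, so the series converges in ℤ_13 to 1/(1 − a) = 1/(1 − 26364) = -1/26363. Expand this rational in ℤ_13: compute digits iteratively via d_i = x_i mod 13, x_{i+1} = (x_i − d_i)/13. The first 7 digits are (1, 0, 0, 12, 0, 0, 1).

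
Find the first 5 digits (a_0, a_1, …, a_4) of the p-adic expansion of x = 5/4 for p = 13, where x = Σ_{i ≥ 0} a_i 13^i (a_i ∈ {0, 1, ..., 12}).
(a_0, …, a_4) = (11, 9, 9, 9, 9)

v_13(5/4) = 0 (numerator and denominator both coprime to 13), so x ∈ ℤ_13^×. Compute digits iteratively via a_i = x_i mod 13, x_{i+1} = (x_i − a_i)/13, with x_0 = x:
  x_0 = 5/4;  a_0 = 11;  x_1 = (x_0 − 11)/13 = -3/4
  x_1 = -3/4;  a_1 = 9;  x_2 = (x_1 − 9)/13 = -3/4
  x_2 = -3/4;  a_2 = 9;  x_3 = (x_2 − 9)/13 = -3/4
  x_3 = -3/4;  a_3 = 9;  x_4 = (x_3 − 9)/13 = -3/4
  x_4 = -3/4;  a_4 = 9;  x_5 = (x_4 − 9)/13 = -3/4
Digits: (11, 9, 9, 9, 9).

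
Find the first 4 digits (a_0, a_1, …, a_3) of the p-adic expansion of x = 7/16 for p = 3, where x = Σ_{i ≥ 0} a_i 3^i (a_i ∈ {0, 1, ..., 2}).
(a_0, …, a_3) = (1, 0, 2, 1)

v_3(7/16) = 0 (numerator and denominator both coprime to 3), so x ∈ ℤ_3^×. Compute digits iteratively via a_i = x_i mod 3, x_{i+1} = (x_i − a_i)/3, with x_0 = x:
  x_0 = 7/16;  a_0 = 1;  x_1 = (x_0 − 1)/3 = -3/16
  x_1 = -3/16;  a_1 = 0;  x_2 = (x_1 − 0)/3 = -1/16
  x_2 = -1/16;  a_2 = 2;  x_3 = (x_2 − 2)/3 = -11/16
  x_3 = -11/16;  a_3 = 1;  x_4 = (x_3 − 1)/3 = -9/16
Digits: (1, 0, 2, 1).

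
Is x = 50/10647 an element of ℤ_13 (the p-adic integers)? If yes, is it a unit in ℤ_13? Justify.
x ∉ ℤ_13 (v_13(x) = -2 < 0)

ℤ_13 = {x ∈ ℚ_13 : v_13(x) ≥ 0} and ℤ_13^× = {x ∈ ℤ_13 : v_13(x) = 0}. Here v_13(50/10647) = v_13(num) − v_13(den) = -2; compare against these criteria.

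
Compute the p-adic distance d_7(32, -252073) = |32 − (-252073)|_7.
d_7(32, -252073) = 1/16807

Step 1 — x − y = 32 − (-252073) = 252105. Step 2 — v_7(252105) = 5 (factor: 252105 = (7^5 · 15); the sign does not affect v_p). Step 3 — |x − y|_7 = 7^{-5} = 1/16807.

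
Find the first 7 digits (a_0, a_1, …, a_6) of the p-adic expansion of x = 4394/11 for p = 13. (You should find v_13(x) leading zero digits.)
(a_0, …, a_6) = (0, 0, 0, 12, 5, 9, 4)

v_13(4394/11) = 3, so a_0 = ... = a_2 = 0. Factor out: x = 13^3 · u with u = 2/11 a unit in ℤ_13. Expand u iteratively via a_{v+i} = u_i mod 13, u_{i+1} = (u_i − a_{v+i})/13:
  u_0 = 2/11;  a_3 = 12;  u_1 = (u_0 − 12)/13 = -10/11
  u_1 = -10/11;  a_4 = 5;  u_2 = (u_1 − 5)/13 = -5/11
  u_2 = -5/11;  a_5 = 9;  u_3 = (u_2 − 9)/13 = -8/11
  u_3 = -8/11;  a_6 = 4;  u_4 = (u_3 − 4)/13 = -4/11
Digits: (0, 0, 0, 12, 5, 9, 4).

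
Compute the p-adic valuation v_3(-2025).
v_3(-2025) = 4

v_3(n) is the largest exponent k such that 3^k divides n. Factor out: -2025 = -3^4 · 25. (Sign doesn't affect v_p.) So v_3(-2025) = 4.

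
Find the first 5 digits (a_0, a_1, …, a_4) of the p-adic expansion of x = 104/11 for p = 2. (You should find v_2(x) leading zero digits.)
(a_0, …, a_4) = (0, 0, 0, 1, 1)

v_2(104/11) = 3, so a_0 = ... = a_2 = 0. Factor out: x = 2^3 · u with u = 13/11 a unit in ℤ_2. Expand u iteratively via a_{v+i} = u_i mod 2, u_{i+1} = (u_i − a_{v+i})/2:
  u_0 = 13/11;  a_3 = 1;  u_1 = (u_0 − 1)/2 = 1/11
  u_1 = 1/11;  a_4 = 1;  u_2 = (u_1 − 1)/2 = -5/11
Digits: (0, 0, 0, 1, 1).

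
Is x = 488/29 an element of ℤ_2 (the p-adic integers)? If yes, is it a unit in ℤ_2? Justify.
x ∈ ℤ_2 but not a unit; v_2(x) = 3 > 0

ℤ_2 = {x ∈ ℚ_2 : v_2(x) ≥ 0} and ℤ_2^× = {x ∈ ℤ_2 : v_2(x) = 0}. Here v_2(488/29) = v_2(num) − v_2(den) = 3; compare against these criteria.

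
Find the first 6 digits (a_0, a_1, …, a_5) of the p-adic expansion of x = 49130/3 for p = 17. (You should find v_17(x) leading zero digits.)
(a_0, …, a_5) = (0, 0, 0, 9, 11, 5)

v_17(49130/3) = 3, so a_0 = ... = a_2 = 0. Factor out: x = 17^3 · u with u = 10/3 a unit in ℤ_17. Expand u iteratively via a_{v+i} = u_i mod 17, u_{i+1} = (u_i − a_{v+i})/17:
  u_0 = 10/3;  a_3 = 9;  u_1 = (u_0 − 9)/17 = -1/3
  u_1 = -1/3;  a_4 = 11;  u_2 = (u_1 − 11)/17 = -2/3
  u_2 = -2/3;  a_5 = 5;  u_3 = (u_2 − 5)/17 = -1/3
Digits: (0, 0, 0, 9, 11, 5).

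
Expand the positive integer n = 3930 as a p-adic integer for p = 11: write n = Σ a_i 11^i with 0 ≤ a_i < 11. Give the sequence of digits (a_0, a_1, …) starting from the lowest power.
(a_0, a_1, …) = (3, 5, 10, 2)

Repeated division by 11 gives the digits low-to-high: 3930 = 3 + 5·11^1 + 10·11^2 + 2·11^3. Digit sequence: (3, 5, 10, 2).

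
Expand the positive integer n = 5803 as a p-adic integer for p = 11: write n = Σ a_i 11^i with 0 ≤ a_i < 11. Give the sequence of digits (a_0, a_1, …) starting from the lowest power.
(a_0, a_1, …) = (6, 10, 3, 4)

Repeated division by 11 gives the digits low-to-high: 5803 = 6 + 10·11^1 + 3·11^2 + 4·11^3. Digit sequence: (6, 10, 3, 4).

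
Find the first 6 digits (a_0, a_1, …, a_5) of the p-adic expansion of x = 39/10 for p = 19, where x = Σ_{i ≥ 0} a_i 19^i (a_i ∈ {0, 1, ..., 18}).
(a_0, …, a_5) = (2, 2, 17, 1, 17, 1)

v_19(39/10) = 0 (numerator and denominator both coprime to 19), so x ∈ ℤ_19^×. Compute digits iteratively via a_i = x_i mod 19, x_{i+1} = (x_i − a_i)/19, with x_0 = x:
  x_0 = 39/10;  a_0 = 2;  x_1 = (x_0 − 2)/19 = 1/10
  x_1 = 1/10;  a_1 = 2;  x_2 = (x_1 − 2)/19 = -1/10
  x_2 = -1/10;  a_2 = 17;  x_3 = (x_2 − 17)/19 = -9/10
  x_3 = -9/10;  a_3 = 1;  x_4 = (x_3 − 1)/19 = -1/10
  x_4 = -1/10;  a_4 = 17;  x_5 = (x_4 − 17)/19 = -9/10
  x_5 = -9/10;  a_5 = 1;  x_6 = (x_5 − 1)/19 = -1/10
Digits: (2, 2, 17, 1, 17, 1).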